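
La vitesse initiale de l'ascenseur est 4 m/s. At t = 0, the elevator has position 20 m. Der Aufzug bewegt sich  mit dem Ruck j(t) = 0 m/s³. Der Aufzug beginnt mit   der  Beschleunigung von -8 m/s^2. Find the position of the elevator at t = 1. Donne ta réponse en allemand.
Um dies zu lösen, müssen wir 3 Stammfunktionen unserer Gleichung für den Ruck j(t) = 0 finden. Durch Integration von dem Ruck und Verwendung der Anfangsbedingung a(0) = -8, erhalten wir a(t) = -8. Durch Integration von der Beschleunigung und Verwendung der Anfangsbedingung v(0) = 4, erhalten wir v(t) = 4 - 8·t. Die Stammfunktion von der Geschwindigkeit ist die Position. Mit x(0) = 20 erhalten wir x(t) = -4·t^2 + 4·t + 20. Aus der Gleichung für die Position x(t) = -4·t^2 + 4·t + 20, setzen wir t = 1 ein und erhalten x = 20.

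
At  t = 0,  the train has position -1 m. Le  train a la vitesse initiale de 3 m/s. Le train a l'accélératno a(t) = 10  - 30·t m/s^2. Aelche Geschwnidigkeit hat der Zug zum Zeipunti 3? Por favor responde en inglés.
To solve this, we need to take 1 integral of our acceleration equation a(t) = 10 - 30·t. Taking ∫a(t)dt and applying v(0) = 3, we find v(t) = -15·t^2 + 10·t + 3. Using v(t) = -15·t^2 + 10·t + 3 and substituting t = 3, we find v = -102.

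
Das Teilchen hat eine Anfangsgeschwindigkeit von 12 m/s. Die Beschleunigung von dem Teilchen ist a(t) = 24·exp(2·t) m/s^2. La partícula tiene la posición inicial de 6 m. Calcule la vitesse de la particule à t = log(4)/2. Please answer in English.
To solve this, we need to take 1 integral of our acceleration equation a(t) = 24·exp(2·t). Taking ∫a(t)dt and applying v(0) = 12, we find v(t) = 12·exp(2·t). Using v(t) = 12·exp(2·t) and substituting t = log(4)/2, we find v = 48.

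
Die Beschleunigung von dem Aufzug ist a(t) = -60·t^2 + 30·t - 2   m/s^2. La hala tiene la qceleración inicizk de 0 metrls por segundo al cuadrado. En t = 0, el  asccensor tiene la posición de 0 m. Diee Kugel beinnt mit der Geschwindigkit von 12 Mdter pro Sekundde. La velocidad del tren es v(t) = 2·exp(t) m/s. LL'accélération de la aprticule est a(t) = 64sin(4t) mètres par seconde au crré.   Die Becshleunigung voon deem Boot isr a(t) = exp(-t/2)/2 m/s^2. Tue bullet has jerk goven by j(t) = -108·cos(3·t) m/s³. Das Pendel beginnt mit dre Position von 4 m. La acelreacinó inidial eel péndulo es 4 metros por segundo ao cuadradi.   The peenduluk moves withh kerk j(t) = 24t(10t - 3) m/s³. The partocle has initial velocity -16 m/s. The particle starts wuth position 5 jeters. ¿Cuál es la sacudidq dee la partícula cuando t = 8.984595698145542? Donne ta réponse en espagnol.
Partiendo de la aceleración a(t) = 64·sin(4·t), tomamos 1 derivada. La derivada de la aceleración da la sacudida: j(t) = 256·cos(4·t). De la ecuación de la sacudida j(t) = 256·cos(4·t), sustituimos t = 8.984595698145542 para obtener j = -48.3309642081476.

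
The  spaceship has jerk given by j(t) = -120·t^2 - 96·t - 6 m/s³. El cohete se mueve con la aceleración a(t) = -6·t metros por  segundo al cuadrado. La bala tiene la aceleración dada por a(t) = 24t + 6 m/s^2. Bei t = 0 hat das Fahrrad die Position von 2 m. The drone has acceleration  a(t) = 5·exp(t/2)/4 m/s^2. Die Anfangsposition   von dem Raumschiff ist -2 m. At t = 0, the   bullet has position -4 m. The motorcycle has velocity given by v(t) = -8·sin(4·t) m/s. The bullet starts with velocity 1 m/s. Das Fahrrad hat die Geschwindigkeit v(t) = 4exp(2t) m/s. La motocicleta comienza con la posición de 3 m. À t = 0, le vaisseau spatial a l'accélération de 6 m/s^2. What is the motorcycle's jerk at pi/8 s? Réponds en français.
En partant de la vitesse v(t) = -8·sin(4·t), nous prenons 2 dérivées. En dérivant la vitesse, nous obtenons l'accélération: a(t) = -32·cos(4·t). En dérivant l'accélération, nous obtenons le jerk: j(t) = 128·sin(4·t). Nous avons le jerk j(t) = 128·sin(4·t). En substituant t = pi/8: j(pi/8) = 128.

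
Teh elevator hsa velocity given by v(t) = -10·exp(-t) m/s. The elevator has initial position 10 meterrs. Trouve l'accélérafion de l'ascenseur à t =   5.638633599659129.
Pour résoudre ceci, nous devons prendre 1 dérivée de notre équation de la vitesse v(t) = -10·exp(-t). En prenant d/dt de v(t), nous trouvons a(t) = 10·exp(-t). En utilisant a(t) = 10·exp(-t) et en substituant t = 5.638633599659129, nous trouvons a = 0.0355772636502514.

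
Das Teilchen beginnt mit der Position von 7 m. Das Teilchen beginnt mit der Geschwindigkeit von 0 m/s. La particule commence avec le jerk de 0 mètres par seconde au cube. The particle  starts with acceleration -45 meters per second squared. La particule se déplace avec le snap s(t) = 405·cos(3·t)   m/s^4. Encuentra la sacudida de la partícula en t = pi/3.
Necesitamos integrar nuestra ecuación del snap s(t) = 405·cos(3·t) 1 vez. Integrando el snap y usando la condición inicial j(0) = 0, obtenemos j(t) = 135·sin(3·t). Usando j(t) = 135·sin(3·t) y sustituyendo t = pi/3, encontramos j = 0.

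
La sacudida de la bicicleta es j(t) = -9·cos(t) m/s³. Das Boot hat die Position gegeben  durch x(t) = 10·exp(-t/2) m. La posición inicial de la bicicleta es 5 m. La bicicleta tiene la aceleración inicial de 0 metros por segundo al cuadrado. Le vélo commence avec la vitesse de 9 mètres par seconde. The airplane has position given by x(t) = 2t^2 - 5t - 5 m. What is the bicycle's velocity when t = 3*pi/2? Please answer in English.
To find the answer, we compute 2 integrals of j(t) = -9·cos(t). Taking ∫j(t)dt and applying a(0) = 0, we find a(t) = -9·sin(t). The antiderivative of acceleration is velocity. Using v(0) = 9, we get v(t) = 9·cos(t). Using v(t) = 9·cos(t) and substituting t = 3*pi/2, we find v = 0.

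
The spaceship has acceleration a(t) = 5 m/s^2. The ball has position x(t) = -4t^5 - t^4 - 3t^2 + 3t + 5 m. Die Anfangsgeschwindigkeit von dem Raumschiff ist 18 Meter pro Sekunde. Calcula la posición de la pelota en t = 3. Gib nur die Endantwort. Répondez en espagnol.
La posición en t = 3 es x = -1066.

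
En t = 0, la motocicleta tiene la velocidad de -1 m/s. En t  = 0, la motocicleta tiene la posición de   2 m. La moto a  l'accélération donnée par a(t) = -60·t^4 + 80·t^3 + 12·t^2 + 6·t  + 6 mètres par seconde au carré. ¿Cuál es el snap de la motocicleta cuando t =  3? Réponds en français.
Nous devons dériver notre équation de l'accélération a(t) = -60·t^4 + 80·t^3 + 12·t^2 + 6·t + 6 2 fois. La dérivée de l'accélération donne le jerk: j(t) = -240·t^3 + 240·t^2 + 24·t + 6. La dérivée du jerk donne le snap: s(t) = -720·t^2 + 480·t + 24. De l'équation du snap s(t) = -720·t^2 + 480·t + 24, nous substituons t = 3 pour obtenir s = -5016.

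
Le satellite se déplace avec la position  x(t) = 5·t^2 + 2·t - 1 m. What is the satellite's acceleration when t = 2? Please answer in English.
To solve this, we need to take 2 derivatives of our position equation x(t) = 5·t^2 + 2·t - 1. The derivative of position gives velocity: v(t) = 10·t + 2. Taking d/dt of v(t), we find a(t) = 10. We have acceleration a(t) = 10. Substituting t = 2: a(2) = 10.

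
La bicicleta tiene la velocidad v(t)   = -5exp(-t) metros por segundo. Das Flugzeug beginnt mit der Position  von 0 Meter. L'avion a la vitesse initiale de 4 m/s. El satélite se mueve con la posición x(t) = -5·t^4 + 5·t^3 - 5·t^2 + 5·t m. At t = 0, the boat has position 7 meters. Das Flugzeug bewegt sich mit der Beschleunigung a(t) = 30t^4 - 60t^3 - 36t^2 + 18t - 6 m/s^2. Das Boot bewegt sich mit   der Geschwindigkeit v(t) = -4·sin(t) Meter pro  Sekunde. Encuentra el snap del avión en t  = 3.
Para resolver esto, necesitamos tomar 2 derivadas de nuestra ecuación de la aceleración a(t) = 30·t^4 - 60·t^3 - 36·t^2 + 18·t - 6. Tomando d/dt de a(t), encontramos j(t) = 120·t^3 - 180·t^2 - 72·t + 18. La derivada de la sacudida da el snap: s(t) = 360·t^2 - 360·t - 72. Usando s(t) = 360·t^2 - 360·t - 72 y sustituyendo t = 3, encontramos s = 2088.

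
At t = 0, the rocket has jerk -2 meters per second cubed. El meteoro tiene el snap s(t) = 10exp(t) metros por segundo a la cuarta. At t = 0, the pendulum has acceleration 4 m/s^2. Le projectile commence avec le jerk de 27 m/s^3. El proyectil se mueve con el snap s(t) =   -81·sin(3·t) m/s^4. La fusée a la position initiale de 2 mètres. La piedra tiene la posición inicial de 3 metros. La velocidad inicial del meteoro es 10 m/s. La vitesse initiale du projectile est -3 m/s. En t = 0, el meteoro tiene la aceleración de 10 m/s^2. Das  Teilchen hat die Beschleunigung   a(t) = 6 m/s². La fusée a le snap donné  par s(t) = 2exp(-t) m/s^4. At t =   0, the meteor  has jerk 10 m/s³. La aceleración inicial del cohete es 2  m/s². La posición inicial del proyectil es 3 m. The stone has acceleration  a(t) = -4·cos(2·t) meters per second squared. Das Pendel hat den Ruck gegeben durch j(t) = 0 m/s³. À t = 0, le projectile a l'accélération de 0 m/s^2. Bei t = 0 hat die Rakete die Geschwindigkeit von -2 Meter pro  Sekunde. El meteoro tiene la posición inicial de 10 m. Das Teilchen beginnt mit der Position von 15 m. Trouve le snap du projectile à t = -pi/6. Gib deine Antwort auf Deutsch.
Mit s(t) = -81·sin(3·t) und Einsetzen von t = -pi/6, finden wir s = 81.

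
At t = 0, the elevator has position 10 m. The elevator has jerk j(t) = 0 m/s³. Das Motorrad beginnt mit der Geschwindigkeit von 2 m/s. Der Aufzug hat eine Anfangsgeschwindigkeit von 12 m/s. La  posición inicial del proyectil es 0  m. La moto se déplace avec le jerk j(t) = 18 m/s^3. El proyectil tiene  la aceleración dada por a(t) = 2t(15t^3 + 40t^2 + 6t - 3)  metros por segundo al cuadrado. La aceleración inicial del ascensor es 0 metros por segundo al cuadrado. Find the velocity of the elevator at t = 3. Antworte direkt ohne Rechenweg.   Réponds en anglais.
v(3) = 12.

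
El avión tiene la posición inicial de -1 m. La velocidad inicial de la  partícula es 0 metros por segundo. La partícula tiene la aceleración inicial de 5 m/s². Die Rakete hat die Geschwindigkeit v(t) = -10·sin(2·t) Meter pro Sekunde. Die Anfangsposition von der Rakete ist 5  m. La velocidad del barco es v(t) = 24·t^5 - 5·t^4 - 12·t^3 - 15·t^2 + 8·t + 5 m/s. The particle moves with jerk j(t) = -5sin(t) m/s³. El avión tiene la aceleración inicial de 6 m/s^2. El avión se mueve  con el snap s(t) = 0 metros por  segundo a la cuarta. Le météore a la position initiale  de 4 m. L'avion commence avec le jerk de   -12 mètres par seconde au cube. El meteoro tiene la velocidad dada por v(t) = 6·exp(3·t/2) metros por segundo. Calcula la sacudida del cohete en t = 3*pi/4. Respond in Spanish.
Partiendo de la velocidad v(t) = -10·sin(2·t), tomamos 2 derivadas. Tomando d/dt de v(t), encontramos a(t) = -20·cos(2·t). La derivada de la aceleración da la sacudida: j(t) = 40·sin(2·t). Tenemos la sacudida j(t) = 40·sin(2·t). Sustituyendo t = 3*pi/4: j(3*pi/4) = -40.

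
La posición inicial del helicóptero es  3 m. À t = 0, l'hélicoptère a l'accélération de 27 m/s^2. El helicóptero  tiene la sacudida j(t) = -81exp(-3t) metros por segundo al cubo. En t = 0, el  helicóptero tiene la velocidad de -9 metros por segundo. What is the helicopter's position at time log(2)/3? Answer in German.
Wir müssen unsere Gleichung für den Ruck j(t) = -81·exp(-3·t) 3-mal integrieren. Das Integral von dem Ruck ist die Beschleunigung. Mit a(0) = 27 erhalten wir a(t) = 27·exp(-3·t). Durch Integration von der Beschleunigung und Verwendung der Anfangsbedingung v(0) = -9, erhalten wir v(t) = -9·exp(-3·t). Durch Integration von der Geschwindigkeit und Verwendung der Anfangsbedingung x(0) = 3, erhalten wir x(t) = 3·exp(-3·t). Aus der Gleichung für die Position x(t) = 3·exp(-3·t), setzen wir t = log(2)/3 ein und erhalten x = 3/2.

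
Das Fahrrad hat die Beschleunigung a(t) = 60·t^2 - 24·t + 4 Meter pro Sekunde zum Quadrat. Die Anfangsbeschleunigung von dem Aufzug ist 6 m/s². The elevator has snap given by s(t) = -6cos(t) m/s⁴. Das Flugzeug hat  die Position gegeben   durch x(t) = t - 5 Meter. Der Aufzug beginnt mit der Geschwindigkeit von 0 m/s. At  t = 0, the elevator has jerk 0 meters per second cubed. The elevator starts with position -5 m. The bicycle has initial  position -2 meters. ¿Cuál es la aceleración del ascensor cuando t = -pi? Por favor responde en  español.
Necesitamos integrar nuestra ecuación del snap s(t) = -6·cos(t) 2 veces. La integral del snap es la sacudida. Usando j(0) = 0, obtenemos j(t) = -6·sin(t). La antiderivada de la sacudida es la aceleración. Usando a(0) = 6, obtenemos a(t) = 6·cos(t). Usando a(t) = 6·cos(t) y sustituyendo t = -pi, encontramos a = -6.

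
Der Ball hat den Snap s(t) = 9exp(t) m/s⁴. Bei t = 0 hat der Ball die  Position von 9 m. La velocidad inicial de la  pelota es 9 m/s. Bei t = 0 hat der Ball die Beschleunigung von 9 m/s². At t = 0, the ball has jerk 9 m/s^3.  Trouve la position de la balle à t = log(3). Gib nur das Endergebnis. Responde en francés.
À t = log(3), x = 27.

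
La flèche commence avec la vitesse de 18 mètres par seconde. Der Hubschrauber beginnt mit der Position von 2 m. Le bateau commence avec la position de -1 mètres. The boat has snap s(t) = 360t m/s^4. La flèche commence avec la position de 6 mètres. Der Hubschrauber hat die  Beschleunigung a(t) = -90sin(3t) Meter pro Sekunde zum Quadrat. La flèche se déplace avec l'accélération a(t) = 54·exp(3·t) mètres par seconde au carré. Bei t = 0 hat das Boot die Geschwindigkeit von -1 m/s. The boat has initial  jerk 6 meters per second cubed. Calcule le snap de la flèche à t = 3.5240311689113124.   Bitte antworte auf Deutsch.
Ausgehend von der Beschleunigung a(t) = 54·exp(3·t), nehmen wir 2 Ableitungen. Die Ableitung von der Beschleunigung ergibt den Ruck: j(t) = 162·exp(3·t). Die Ableitung von dem Ruck ergibt den Snap: s(t) = 486·exp(3·t). Wir haben den Snap s(t) = 486·exp(3·t). Durch Einsetzen von t = 3.5240311689113124: s(3.5240311689113124) = 18968725.0449259.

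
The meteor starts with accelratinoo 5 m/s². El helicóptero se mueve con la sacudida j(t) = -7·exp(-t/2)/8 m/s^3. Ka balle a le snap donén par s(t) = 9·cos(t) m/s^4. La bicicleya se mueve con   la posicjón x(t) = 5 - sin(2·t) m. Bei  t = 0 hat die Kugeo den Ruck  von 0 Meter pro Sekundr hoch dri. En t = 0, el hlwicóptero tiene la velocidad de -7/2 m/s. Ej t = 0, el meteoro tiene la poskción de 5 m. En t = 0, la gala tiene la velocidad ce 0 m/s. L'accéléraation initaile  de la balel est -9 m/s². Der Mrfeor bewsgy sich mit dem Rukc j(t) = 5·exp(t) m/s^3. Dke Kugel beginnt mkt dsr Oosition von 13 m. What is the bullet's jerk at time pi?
We need to integrate our snap equation s(t) = 9·cos(t) 1 time. The integral of snap, with j(0) = 0, gives jerk: j(t) = 9·sin(t). We have jerk j(t) = 9·sin(t). Substituting t = pi: j(pi) = 0.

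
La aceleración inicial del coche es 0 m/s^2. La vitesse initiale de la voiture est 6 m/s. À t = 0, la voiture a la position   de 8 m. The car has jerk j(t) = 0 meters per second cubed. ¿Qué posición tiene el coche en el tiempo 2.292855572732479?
Necesitamos integrar nuestra ecuación de la sacudida j(t) = 0 3 veces. Tomando ∫j(t)dt y aplicando a(0) = 0, encontramos a(t) = 0. La antiderivada de la aceleración es la velocidad. Usando v(0) = 6, obtenemos v(t) = 6. Integrando la velocidad y usando la condición inicial x(0) = 8, obtenemos x(t) = 6·t + 8. Tenemos la posición x(t) = 6·t + 8. Sustituyendo t = 2.292855572732479: x(2.292855572732479) = 21.7571334363949.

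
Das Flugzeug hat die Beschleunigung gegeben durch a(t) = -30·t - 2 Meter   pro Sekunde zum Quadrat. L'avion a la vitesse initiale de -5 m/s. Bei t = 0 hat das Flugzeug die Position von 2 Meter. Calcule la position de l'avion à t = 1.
Nous devons intégrer notre équation de l'accélération a(t) = -30·t - 2 2 fois. La primitive de l'accélération est la vitesse. En utilisant v(0) = -5, nous obtenons v(t) = -15·t^2 - 2·t - 5. L'intégrale de la vitesse, avec x(0) = 2, donne la position: x(t) = -5·t^3 - t^2 - 5·t + 2. Nous avons la position x(t) = -5·t^3 - t^2 - 5·t + 2. En substituant t = 1: x(1) = -9.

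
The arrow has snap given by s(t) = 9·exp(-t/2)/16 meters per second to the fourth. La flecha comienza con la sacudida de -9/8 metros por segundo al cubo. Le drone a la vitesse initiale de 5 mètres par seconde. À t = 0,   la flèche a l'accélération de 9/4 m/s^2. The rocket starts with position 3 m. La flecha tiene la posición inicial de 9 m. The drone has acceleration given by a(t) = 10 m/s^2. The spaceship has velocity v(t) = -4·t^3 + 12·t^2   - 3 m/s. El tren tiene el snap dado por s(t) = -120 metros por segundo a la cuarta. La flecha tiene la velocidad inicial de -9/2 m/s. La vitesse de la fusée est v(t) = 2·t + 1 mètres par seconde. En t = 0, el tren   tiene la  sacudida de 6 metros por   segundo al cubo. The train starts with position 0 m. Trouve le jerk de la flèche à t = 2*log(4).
Nous devons intégrer notre équation du snap s(t) = 9·exp(-t/2)/16 1 fois. La primitive du snap est le jerk. En utilisant j(0) = -9/8, nous obtenons j(t) = -9·exp(-t/2)/8. En utilisant j(t) = -9·exp(-t/2)/8 et en substituant t = 2*log(4), nous trouvons j = -9/32.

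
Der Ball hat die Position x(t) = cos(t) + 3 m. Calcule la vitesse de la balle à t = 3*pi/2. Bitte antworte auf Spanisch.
Partiendo de la posición x(t) = cos(t) + 3, tomamos 1 derivada. Derivando la posición, obtenemos la velocidad: v(t) = -sin(t). Tenemos la velocidad v(t) = -sin(t). Sustituyendo t = 3*pi/2: v(3*pi/2) = 1.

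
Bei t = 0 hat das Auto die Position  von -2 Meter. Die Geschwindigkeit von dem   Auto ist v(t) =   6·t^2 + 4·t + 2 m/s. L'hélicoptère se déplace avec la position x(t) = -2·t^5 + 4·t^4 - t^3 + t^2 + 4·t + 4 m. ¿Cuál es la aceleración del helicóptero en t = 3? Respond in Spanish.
Partiendo de la posición x(t) = -2·t^5 + 4·t^4 - t^3 + t^2 + 4·t + 4, tomamos 2 derivadas. Tomando d/dt de x(t), encontramos v(t) = -10·t^4 + 16·t^3 - 3·t^2 + 2·t + 4. Derivando la velocidad, obtenemos la aceleración: a(t) = -40·t^3 + 48·t^2 - 6·t + 2. Tenemos la aceleración a(t) = -40·t^3 + 48·t^2 - 6·t + 2. Sustituyendo t = 3: a(3) = -664.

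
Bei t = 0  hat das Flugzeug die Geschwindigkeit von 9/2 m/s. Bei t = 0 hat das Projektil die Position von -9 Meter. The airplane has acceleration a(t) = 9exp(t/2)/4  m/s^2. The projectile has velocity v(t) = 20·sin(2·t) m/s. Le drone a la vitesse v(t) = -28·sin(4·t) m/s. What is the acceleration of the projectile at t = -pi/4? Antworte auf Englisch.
To solve this, we need to take 1 derivative of our velocity equation v(t) = 20·sin(2·t). The derivative of velocity gives acceleration: a(t) = 40·cos(2·t). From the given acceleration equation a(t) = 40·cos(2·t), we substitute t = -pi/4 to get a = 0.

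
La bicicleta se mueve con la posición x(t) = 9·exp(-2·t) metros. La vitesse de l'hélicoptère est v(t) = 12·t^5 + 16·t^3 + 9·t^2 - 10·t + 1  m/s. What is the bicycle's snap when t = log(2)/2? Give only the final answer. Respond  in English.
s(log(2)/2) = 72.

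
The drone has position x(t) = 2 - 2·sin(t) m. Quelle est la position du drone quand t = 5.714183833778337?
Nous avons la position x(t) = 2 - 2·sin(t). En substituant t = 5.714183833778337: x(5.714183833778337) = 3.07758223866992.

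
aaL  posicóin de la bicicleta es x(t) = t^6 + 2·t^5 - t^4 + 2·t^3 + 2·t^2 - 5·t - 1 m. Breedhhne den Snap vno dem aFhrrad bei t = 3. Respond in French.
Pour résoudre ceci, nous devons prendre 4 dérivées de notre équation de la position x(t) = t^6 + 2·t^5 - t^4 + 2·t^3 + 2·t^2 - 5·t - 1. En dérivant la position, nous obtenons la vitesse: v(t) = 6·t^5 + 10·t^4 - 4·t^3 + 6·t^2 + 4·t - 5. En prenant d/dt de v(t), nous trouvons a(t) = 30·t^4 + 40·t^3 - 12·t^2 + 12·t + 4. En dérivant l'accélération, nous obtenons le jerk: j(t) = 120·t^3 + 120·t^2 - 24·t + 12. En dérivant le jerk, nous obtenons le snap: s(t) = 360·t^2 + 240·t - 24. En utilisant s(t) = 360·t^2 + 240·t - 24 et en substituant t = 3, nous trouvons s = 3936.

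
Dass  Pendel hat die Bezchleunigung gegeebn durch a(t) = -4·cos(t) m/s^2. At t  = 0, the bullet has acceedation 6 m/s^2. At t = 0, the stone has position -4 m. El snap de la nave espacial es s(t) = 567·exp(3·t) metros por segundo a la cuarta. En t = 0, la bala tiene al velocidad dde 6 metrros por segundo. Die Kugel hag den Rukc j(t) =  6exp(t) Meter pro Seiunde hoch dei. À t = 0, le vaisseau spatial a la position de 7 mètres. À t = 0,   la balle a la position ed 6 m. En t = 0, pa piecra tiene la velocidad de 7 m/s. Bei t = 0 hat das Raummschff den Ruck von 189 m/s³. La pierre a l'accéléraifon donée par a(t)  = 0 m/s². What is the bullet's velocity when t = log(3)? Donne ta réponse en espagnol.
Necesitamos integrar nuestra ecuación de la sacudida j(t) = 6·exp(t) 2 veces. La integral de la sacudida, con a(0) = 6, da la aceleración: a(t) = 6·exp(t). La integral de la aceleración, con v(0) = 6, da la velocidad: v(t) = 6·exp(t). Tenemos la velocidad v(t) = 6·exp(t). Sustituyendo t = log(3): v(log(3)) = 18.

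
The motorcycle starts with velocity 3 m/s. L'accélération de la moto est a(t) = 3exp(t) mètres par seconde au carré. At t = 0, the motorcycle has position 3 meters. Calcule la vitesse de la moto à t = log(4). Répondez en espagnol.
Debemos encontrar la integral de nuestra ecuación de la aceleración a(t) = 3·exp(t) 1 vez. Integrando la aceleración y usando la condición inicial v(0) = 3, obtenemos v(t) = 3·exp(t). Tenemos la velocidad v(t) = 3·exp(t). Sustituyendo t = log(4): v(log(4)) = 12.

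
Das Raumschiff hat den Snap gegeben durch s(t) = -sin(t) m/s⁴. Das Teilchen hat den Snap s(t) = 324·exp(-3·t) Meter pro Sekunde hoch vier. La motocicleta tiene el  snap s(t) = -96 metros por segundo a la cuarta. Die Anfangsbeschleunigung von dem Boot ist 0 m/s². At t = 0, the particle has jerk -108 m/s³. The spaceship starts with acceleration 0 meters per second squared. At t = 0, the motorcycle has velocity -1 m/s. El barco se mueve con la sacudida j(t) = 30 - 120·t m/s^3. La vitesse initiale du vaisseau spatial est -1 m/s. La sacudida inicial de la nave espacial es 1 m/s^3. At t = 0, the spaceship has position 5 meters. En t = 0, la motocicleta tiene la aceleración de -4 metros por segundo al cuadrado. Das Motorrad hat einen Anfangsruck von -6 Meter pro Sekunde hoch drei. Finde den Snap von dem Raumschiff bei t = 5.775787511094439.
Wir haben den Snap s(t) = -sin(t). Durch Einsetzen von t = 5.775787511094439: s(5.775787511094439) = 0.485904537434821.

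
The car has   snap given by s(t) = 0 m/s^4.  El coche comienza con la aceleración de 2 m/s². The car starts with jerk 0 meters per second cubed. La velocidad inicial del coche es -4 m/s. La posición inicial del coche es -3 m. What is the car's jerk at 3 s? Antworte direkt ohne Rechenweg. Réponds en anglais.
The jerk at t = 3 is j = 0.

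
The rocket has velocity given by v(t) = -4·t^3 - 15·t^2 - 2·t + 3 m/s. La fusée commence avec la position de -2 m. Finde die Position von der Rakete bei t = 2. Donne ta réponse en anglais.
Starting from velocity v(t) = -4·t^3 - 15·t^2 - 2·t + 3, we take 1 integral. The integral of velocity is position. Using x(0) = -2, we get x(t) = -t^4 - 5·t^3 - t^2 + 3·t - 2. Using x(t) = -t^4 - 5·t^3 - t^2 + 3·t - 2 and substituting t = 2, we find x = -56.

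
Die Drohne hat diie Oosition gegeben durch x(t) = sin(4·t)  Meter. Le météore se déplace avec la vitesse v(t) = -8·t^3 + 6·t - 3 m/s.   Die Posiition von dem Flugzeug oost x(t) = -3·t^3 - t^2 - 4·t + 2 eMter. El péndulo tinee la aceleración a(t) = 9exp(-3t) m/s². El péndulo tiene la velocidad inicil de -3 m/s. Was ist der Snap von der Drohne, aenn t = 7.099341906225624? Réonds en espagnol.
Para resolver esto, necesitamos tomar 4 derivadas de nuestra ecuación de la posición x(t) = sin(4·t). Derivando la posición, obtenemos la velocidad: v(t) = 4·cos(4·t). Tomando d/dt de v(t), encontramos a(t) = -16·sin(4·t). Tomando d/dt de a(t), encontramos j(t) = -64·cos(4·t). Derivando la sacudida, obtenemos el snap: s(t) = 256·sin(4·t). Tenemos el snap s(t) = 256·sin(4·t). Sustituyendo t = 7.099341906225624: s(7.099341906225624) = -31.4172358718990.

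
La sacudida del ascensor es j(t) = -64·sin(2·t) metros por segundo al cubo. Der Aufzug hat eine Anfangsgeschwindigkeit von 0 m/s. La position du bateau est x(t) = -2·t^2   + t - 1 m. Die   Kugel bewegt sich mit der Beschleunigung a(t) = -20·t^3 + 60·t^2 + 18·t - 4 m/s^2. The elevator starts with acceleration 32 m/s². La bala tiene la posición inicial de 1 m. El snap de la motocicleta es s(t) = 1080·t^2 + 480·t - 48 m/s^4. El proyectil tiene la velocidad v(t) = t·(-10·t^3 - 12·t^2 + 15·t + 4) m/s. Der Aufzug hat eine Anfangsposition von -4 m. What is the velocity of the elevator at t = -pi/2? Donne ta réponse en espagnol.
Para resolver esto, necesitamos tomar 2 integrales de nuestra ecuación de la sacudida j(t) = -64·sin(2·t). Integrando la sacudida y usando la condición inicial a(0) = 32, obtenemos a(t) = 32·cos(2·t). La integral de la aceleración, con v(0) = 0, da la velocidad: v(t) = 16·sin(2·t). De la ecuación de la velocidad v(t) = 16·sin(2·t), sustituimos t = -pi/2 para obtener v = 0.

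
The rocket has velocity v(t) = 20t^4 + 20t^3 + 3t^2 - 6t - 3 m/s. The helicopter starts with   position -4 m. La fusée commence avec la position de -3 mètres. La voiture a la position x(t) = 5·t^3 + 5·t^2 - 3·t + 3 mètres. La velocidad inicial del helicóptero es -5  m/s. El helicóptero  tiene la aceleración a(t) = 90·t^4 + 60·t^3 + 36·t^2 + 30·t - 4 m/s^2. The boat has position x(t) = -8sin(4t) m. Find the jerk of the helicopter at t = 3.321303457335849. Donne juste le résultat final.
At t = 3.321303457335849, j = 15444.2192260813.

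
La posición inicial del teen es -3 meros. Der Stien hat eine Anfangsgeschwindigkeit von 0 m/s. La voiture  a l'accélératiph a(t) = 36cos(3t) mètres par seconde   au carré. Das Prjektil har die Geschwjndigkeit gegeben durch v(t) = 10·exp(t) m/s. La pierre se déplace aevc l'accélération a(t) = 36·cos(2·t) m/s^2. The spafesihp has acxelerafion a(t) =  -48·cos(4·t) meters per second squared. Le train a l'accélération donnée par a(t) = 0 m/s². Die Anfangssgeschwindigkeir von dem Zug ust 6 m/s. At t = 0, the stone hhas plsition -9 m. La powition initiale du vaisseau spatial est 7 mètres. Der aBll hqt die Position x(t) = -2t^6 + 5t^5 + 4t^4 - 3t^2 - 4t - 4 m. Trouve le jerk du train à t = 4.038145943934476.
Pour résoudre ceci, nous devons prendre 1 dérivée de notre équation de l'accélération a(t) = 0. En prenant d/dt de a(t), nous trouvons j(t) = 0. En utilisant j(t) = 0 et en substituant t = 4.038145943934476, nous trouvons j = 0.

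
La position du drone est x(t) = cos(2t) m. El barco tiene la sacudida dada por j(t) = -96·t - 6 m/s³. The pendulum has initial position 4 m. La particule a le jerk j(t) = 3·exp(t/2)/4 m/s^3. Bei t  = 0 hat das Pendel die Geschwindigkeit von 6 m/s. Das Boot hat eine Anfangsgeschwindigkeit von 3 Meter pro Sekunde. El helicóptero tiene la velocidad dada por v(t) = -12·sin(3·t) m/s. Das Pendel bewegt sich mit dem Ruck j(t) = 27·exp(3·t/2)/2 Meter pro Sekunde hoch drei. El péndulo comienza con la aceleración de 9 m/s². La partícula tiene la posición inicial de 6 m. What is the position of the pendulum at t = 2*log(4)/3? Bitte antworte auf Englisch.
To solve this, we need to take 3 antiderivatives of our jerk equation j(t) = 27·exp(3·t/2)/2. Integrating jerk and using the initial condition a(0) = 9, we get a(t) = 9·exp(3·t/2). Integrating acceleration and using the initial condition v(0) = 6, we get v(t) = 6·exp(3·t/2). Integrating velocity and using the initial condition x(0) = 4, we get x(t) = 4·exp(3·t/2). We have position x(t) = 4·exp(3·t/2). Substituting t = 2*log(4)/3: x(2*log(4)/3) = 16.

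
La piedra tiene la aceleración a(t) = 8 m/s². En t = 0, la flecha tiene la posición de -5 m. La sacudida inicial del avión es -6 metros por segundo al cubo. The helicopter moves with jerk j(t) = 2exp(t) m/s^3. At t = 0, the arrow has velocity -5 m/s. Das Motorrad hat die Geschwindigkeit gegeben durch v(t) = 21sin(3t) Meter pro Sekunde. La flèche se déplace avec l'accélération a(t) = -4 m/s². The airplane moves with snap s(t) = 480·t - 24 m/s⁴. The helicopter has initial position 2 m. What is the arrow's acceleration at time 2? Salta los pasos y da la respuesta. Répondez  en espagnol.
La respuesta es -4.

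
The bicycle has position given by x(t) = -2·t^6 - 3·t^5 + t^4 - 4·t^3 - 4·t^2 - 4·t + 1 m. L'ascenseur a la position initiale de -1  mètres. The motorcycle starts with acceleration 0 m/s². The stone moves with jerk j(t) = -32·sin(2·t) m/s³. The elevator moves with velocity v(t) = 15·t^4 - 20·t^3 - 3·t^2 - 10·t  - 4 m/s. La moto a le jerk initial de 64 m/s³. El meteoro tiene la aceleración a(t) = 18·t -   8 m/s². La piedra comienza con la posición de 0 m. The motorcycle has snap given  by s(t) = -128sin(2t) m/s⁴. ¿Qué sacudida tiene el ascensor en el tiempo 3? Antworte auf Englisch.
Starting from velocity v(t) = 15·t^4 - 20·t^3 - 3·t^2 - 10·t - 4, we take 2 derivatives. Differentiating velocity, we get acceleration: a(t) = 60·t^3 - 60·t^2 - 6·t - 10. Differentiating acceleration, we get jerk: j(t) = 180·t^2 - 120·t - 6. Using j(t) = 180·t^2 - 120·t - 6 and substituting t = 3, we find j = 1254.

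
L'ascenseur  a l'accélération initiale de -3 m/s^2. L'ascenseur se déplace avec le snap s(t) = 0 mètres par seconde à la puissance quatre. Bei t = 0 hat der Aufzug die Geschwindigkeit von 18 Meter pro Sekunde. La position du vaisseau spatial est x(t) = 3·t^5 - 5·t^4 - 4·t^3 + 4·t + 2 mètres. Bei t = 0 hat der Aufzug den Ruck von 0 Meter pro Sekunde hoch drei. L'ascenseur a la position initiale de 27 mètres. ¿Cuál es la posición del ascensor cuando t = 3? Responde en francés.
Nous devons trouver l'intégrale de notre équation du snap s(t) = 0 4 fois. La primitive du snap, avec j(0) = 0, donne le jerk: j(t) = 0. La primitive du jerk est l'accélération. En utilisant a(0) = -3, nous obtenons a(t) = -3. La primitive de l'accélération, avec v(0) = 18, donne la vitesse: v(t) = 18 - 3·t. En prenant ∫v(t)dt et en appliquant x(0) = 27, nous trouvons x(t) = -3·t^2/2 + 18·t + 27. De l'équation de la position x(t) = -3·t^2/2 + 18·t + 27, nous substituons t = 3 pour obtenir x = 135/2.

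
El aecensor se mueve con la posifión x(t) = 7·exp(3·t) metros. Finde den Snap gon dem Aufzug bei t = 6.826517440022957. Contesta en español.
Para resolver esto, necesitamos tomar 4 derivadas de nuestra ecuación de la posición x(t) = 7·exp(3·t). Derivando la posición, obtenemos la velocidad: v(t) = 21·exp(3·t). Derivando la velocidad, obtenemos la aceleración: a(t) = 63·exp(3·t). Tomando d/dt de a(t), encontramos j(t) = 189·exp(3·t). La derivada de la sacudida da el snap: s(t) = 567·exp(3·t). De la ecuación del snap s(t) = 567·exp(3·t), sustituimos t = 6.826517440022957 para obtener s = 444364773401.497.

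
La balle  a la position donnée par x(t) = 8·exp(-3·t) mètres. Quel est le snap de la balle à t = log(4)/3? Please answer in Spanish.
Debemos derivar nuestra ecuación de la posición x(t) = 8·exp(-3·t) 4 veces. La derivada de la posición da la velocidad: v(t) = -24·exp(-3·t). Tomando d/dt de v(t), encontramos a(t) = 72·exp(-3·t). Tomando d/dt de a(t), encontramos j(t) = -216·exp(-3·t). La derivada de la sacudida da el snap: s(t) = 648·exp(-3·t). De la ecuación del snap s(t) = 648·exp(-3·t), sustituimos t = log(4)/3 para obtener s = 162.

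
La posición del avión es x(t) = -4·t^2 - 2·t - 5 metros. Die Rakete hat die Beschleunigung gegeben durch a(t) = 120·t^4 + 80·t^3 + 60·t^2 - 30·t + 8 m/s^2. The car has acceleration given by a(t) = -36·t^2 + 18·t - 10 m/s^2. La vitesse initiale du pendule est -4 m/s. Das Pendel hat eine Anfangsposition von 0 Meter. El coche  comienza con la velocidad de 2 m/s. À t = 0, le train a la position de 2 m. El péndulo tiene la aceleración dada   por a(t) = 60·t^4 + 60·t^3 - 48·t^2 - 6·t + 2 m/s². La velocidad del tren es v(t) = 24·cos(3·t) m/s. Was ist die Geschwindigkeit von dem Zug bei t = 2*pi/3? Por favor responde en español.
Usando v(t) = 24·cos(3·t) y sustituyendo t = 2*pi/3, encontramos v = 24.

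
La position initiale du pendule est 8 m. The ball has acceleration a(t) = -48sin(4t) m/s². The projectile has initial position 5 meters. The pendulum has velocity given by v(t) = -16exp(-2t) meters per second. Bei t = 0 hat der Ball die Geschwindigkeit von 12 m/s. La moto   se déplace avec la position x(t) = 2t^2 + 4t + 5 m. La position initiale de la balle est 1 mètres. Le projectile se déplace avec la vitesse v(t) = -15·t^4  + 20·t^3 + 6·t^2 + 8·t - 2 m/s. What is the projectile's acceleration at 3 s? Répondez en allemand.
Wir müssen unsere Gleichung für die Geschwindigkeit v(t) = -15·t^4 + 20·t^3 + 6·t^2 + 8·t - 2 1-mal ableiten. Mit d/dt von v(t) finden wir a(t) = -60·t^3 + 60·t^2 + 12·t + 8. Mit a(t) = -60·t^3 + 60·t^2 + 12·t + 8 und Einsetzen von t = 3, finden wir a = -1036.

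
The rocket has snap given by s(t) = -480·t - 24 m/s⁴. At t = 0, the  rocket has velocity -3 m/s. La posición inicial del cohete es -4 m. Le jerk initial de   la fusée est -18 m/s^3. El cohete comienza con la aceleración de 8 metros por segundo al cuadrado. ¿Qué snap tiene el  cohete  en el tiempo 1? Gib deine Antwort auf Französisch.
Nous avons le snap s(t) = -480·t - 24. En substituant t = 1: s(1) = -504.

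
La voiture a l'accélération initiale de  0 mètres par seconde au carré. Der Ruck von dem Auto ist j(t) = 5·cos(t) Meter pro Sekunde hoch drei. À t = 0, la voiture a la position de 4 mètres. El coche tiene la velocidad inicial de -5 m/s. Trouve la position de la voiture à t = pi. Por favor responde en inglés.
To find the answer, we compute 3 antiderivatives of j(t) = 5·cos(t). Taking ∫j(t)dt and applying a(0) = 0, we find a(t) = 5·sin(t). Taking ∫a(t)dt and applying v(0) = -5, we find v(t) = -5·cos(t). Finding the antiderivative of v(t) and using x(0) = 4: x(t) = 4 - 5·sin(t). From the given position equation x(t) = 4 - 5·sin(t), we substitute t = pi to get x = 4.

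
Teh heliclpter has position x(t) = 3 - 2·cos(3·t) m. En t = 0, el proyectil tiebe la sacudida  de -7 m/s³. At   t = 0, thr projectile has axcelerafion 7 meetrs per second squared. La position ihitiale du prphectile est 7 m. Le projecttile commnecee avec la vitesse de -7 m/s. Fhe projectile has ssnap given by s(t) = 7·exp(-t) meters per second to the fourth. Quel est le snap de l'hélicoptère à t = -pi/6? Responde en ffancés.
Nous devons dériver notre équation de la position x(t) = 3 - 2·cos(3·t) 4 fois. En dérivant la position, nous obtenons la vitesse: v(t) = 6·sin(3·t). La dérivée de la vitesse donne l'accélération: a(t) = 18·cos(3·t). La dérivée de l'accélération donne le jerk: j(t) = -54·sin(3·t). En prenant d/dt de j(t), nous trouvons s(t) = -162·cos(3·t). En utilisant s(t) = -162·cos(3·t) et en substituant t = -pi/6, nous trouvons s = 0.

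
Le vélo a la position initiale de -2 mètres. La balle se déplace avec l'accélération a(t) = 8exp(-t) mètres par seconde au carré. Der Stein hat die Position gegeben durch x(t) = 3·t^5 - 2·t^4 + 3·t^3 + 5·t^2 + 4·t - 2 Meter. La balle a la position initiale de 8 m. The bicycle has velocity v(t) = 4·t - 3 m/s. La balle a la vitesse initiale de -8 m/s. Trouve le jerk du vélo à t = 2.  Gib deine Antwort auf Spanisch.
Para resolver esto, necesitamos tomar 2 derivadas de nuestra ecuación de la velocidad v(t) = 4·t - 3. Derivando la velocidad, obtenemos la aceleración: a(t) = 4. La derivada de la aceleración da la sacudida: j(t) = 0. De la ecuación de la sacudida j(t) = 0, sustituimos t = 2 para obtener j = 0.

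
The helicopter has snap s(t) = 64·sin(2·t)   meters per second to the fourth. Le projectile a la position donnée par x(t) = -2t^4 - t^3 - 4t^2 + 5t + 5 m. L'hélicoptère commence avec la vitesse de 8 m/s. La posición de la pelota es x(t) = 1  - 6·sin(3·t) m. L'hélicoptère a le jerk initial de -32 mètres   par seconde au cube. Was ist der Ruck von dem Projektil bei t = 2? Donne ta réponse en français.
Pour résoudre ceci, nous devons prendre 3 dérivées de notre équation de la position x(t) = -2·t^4 - t^3 - 4·t^2 + 5·t + 5. La dérivée de la position donne la vitesse: v(t) = -8·t^3 - 3·t^2 - 8·t + 5. En prenant d/dt de v(t), nous trouvons a(t) = -24·t^2 - 6·t - 8. En dérivant l'accélération, nous obtenons le jerk: j(t) = -48·t - 6. Nous avons le jerk j(t) = -48·t - 6. En substituant t = 2: j(2) = -102.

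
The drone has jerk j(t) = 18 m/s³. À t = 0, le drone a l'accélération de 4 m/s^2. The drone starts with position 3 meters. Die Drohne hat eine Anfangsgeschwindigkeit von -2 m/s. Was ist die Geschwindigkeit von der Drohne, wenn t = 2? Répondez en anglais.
Starting from jerk j(t) = 18, we take 2 antiderivatives. The integral of jerk, with a(0) = 4, gives acceleration: a(t) = 18·t + 4. The antiderivative of acceleration, with v(0) = -2, gives velocity: v(t) = 9·t^2 + 4·t - 2. We have velocity v(t) = 9·t^2 + 4·t - 2. Substituting t = 2: v(2) = 42.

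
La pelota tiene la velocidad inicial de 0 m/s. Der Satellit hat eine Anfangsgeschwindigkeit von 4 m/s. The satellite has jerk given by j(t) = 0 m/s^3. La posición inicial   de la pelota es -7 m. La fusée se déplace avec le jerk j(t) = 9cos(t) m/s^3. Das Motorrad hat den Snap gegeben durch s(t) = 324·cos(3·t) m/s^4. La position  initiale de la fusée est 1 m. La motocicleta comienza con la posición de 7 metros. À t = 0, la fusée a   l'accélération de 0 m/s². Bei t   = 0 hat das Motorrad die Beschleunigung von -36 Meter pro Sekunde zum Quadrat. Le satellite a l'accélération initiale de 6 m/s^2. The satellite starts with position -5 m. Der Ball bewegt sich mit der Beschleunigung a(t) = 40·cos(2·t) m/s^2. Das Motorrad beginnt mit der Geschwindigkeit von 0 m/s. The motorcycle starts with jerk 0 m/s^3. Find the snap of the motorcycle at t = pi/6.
We have snap s(t) = 324·cos(3·t). Substituting t = pi/6: s(pi/6) = 0.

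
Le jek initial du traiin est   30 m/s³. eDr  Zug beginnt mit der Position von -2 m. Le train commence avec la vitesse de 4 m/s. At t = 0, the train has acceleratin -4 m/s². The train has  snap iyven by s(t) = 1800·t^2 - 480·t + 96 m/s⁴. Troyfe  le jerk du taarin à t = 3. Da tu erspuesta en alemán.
Wir müssen unsere Gleichung für den Snap s(t) = 1800·t^2 - 480·t + 96 1-mal integrieren. Durch Integration von dem Snap und Verwendung der Anfangsbedingung j(0) = 30, erhalten wir j(t) = 600·t^3 - 240·t^2 + 96·t + 30. Mit j(t) = 600·t^3 - 240·t^2 + 96·t + 30 und Einsetzen von t = 3, finden wir j = 14358.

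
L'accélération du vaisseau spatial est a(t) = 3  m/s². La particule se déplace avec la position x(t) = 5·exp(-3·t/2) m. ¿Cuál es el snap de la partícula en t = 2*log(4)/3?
Partiendo de la posición x(t) = 5·exp(-3·t/2), tomamos 4 derivadas. La derivada de la posición da la velocidad: v(t) = -15·exp(-3·t/2)/2. Derivando la velocidad, obtenemos la aceleración: a(t) = 45·exp(-3·t/2)/4. Tomando d/dt de a(t), encontramos j(t) = -135·exp(-3·t/2)/8. Derivando la sacudida, obtenemos el snap: s(t) = 405·exp(-3·t/2)/16. De la ecuación del snap s(t) = 405·exp(-3·t/2)/16, sustituimos t = 2*log(4)/3 para obtener s = 405/64.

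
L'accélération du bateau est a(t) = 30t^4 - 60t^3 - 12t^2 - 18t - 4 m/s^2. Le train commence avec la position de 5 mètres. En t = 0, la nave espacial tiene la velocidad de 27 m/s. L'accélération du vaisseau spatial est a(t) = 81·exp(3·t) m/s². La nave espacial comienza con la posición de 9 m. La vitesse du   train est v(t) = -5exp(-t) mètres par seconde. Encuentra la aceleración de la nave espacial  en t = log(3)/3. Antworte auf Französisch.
Nous avons l'accélération a(t) = 81·exp(3·t). En substituant t = log(3)/3: a(log(3)/3) = 243.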